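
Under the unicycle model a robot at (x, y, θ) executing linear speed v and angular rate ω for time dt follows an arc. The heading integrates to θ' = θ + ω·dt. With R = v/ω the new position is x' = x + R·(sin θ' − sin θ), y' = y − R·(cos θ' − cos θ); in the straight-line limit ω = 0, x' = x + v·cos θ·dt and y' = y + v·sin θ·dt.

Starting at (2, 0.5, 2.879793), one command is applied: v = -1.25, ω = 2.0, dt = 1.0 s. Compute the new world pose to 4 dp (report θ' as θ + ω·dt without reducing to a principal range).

(2.7780, 1.2078, 4.8798)

θ' = 2.8798 + 2.0·1.0 = 4.8798
R = v/ω = -1.25/2.0 = -0.6250
x' = 2 + -0.6250·(sin 4.8798 − sin 2.8798) = 2.7780
y' = 0.5 − -0.6250·(cos 4.8798 − cos 2.8798) = 1.2078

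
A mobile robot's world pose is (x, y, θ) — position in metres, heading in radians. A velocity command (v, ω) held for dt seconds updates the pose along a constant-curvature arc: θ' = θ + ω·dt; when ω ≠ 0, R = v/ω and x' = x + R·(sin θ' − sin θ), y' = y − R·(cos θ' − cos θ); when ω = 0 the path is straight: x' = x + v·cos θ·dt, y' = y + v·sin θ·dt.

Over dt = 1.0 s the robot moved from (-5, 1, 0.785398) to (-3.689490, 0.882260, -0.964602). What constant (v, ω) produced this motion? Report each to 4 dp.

v = 1.5000, ω = -1.7500

Δθ = -0.964602 − 0.785398 = -1.750000
ω = Δθ/dt = -1.750000/1.0 = -1.7500
R = Δx/(sin θ' − sin θ) = -0.8571
v = R·ω = -0.8571·-1.7500 = 1.5000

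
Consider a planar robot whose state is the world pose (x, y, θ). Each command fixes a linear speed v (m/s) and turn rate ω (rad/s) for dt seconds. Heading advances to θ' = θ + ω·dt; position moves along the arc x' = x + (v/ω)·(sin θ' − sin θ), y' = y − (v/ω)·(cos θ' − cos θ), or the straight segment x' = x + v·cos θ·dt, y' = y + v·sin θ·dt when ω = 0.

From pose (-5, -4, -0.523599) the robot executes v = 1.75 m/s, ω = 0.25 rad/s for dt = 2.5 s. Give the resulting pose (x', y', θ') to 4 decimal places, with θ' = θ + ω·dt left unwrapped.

(-0.7914, -4.9019, 0.1014)

θ' = -0.5236 + 0.25·2.5 = 0.1014
R = v/ω = 1.75/0.25 = 7.0000
x' = -5 + 7.0000·(sin 0.1014 − sin -0.5236) = -0.7914
y' = -4 − 7.0000·(cos 0.1014 − cos -0.5236) = -4.9019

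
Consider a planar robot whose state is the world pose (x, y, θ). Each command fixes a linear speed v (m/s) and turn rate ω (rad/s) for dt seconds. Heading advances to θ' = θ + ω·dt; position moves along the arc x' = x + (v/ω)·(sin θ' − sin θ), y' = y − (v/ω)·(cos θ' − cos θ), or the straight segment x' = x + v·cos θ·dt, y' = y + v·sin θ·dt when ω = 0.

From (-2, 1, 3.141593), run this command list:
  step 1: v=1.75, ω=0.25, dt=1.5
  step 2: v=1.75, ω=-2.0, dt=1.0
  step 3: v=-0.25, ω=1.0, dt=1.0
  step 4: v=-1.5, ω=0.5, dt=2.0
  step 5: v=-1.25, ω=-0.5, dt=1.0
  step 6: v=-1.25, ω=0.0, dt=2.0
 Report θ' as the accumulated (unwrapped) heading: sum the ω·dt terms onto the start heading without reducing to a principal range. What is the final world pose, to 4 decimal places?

(0.9072, 0.6428, 3.0166)

step 1: θ'=3.5166 (R=7.0000) → pose (-4.5639, 0.5136, 3.5166)
step 2: θ'=1.5166 (R=-0.8750) → pose (-5.7581, 1.3752, 1.5166)
step 3: θ'=2.5166 (R=-0.2500) → pose (-5.6548, 1.1589, 2.5166)
step 4: θ'=3.5166 (R=-3.0000) → pose (-2.8006, 0.8002, 3.5166)
step 5: θ'=3.0166 (R=2.5000) → pose (-1.5733, 0.9545, 3.0166)
step 6: θ'=3.0166 (straight) → pose (0.9072, 0.6428, 3.0166)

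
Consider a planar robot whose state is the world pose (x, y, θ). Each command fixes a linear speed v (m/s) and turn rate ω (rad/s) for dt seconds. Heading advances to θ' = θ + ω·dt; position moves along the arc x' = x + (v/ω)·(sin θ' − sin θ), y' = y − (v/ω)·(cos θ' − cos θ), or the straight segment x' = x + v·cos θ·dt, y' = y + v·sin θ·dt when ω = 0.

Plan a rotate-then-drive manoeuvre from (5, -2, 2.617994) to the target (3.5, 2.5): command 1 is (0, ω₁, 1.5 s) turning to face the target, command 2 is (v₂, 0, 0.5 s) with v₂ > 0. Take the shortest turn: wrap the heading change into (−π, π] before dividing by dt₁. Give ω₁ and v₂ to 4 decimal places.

heading to target = atan2(2.5−-2, 3.5−5) = 1.8925
Δθ = wrap(1.8925 − 2.6180) = -0.7254; ω₁ = Δθ/dt₁ = -0.4836
distance = √((3.5−5)² + (2.5−-2)²) = 4.7434; v₂ = distance/dt₂ = 9.4868

ω₁ = -0.4836, v₂ = 9.4868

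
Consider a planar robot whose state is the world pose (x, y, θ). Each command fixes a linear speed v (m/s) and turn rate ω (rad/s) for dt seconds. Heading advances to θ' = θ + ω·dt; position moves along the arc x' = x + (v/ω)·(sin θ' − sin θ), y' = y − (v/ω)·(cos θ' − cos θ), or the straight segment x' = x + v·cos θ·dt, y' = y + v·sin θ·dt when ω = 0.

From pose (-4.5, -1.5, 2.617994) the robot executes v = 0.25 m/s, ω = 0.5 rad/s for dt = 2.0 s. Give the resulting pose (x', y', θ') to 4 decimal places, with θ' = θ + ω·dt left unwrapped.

(-4.9793, -1.4887, 3.6180)

θ' = 2.6180 + 0.5·2.0 = 3.6180
R = v/ω = 0.25/0.5 = 0.5000
x' = -4.5 + 0.5000·(sin 3.6180 − sin 2.6180) = -4.9793
y' = -1.5 − 0.5000·(cos 3.6180 − cos 2.6180) = -1.4887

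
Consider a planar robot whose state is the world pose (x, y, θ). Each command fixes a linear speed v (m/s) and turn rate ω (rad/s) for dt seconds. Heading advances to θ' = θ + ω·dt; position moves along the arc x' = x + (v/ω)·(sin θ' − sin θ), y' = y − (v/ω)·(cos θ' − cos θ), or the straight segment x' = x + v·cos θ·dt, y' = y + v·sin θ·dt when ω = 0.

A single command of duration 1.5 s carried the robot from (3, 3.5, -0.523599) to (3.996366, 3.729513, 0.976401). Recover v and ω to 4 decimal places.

v = 0.7500, ω = 1.0000

Δθ = 0.976401 − -0.523599 = 1.500000
ω = Δθ/dt = 1.500000/1.5 = 1.0000
R = Δx/(sin θ' − sin θ) = 0.7500
v = R·ω = 0.7500·1.0000 = 0.7500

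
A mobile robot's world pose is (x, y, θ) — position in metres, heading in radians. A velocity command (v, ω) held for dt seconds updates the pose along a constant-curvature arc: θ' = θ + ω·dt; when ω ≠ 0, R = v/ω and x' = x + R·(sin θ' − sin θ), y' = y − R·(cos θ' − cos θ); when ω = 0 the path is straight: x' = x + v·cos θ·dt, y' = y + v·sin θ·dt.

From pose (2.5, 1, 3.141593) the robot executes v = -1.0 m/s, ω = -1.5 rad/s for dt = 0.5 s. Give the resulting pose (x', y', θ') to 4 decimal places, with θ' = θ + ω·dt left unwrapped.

θ' = 3.1416 + -1.5·0.5 = 2.3916
R = v/ω = -1.0/-1.5 = 0.6667
x' = 2.5 + 0.6667·(sin 2.3916 − sin 3.1416) = 2.9544
y' = 1 − 0.6667·(cos 2.3916 − cos 3.1416) = 0.8211

(2.9544, 0.8211, 2.3916)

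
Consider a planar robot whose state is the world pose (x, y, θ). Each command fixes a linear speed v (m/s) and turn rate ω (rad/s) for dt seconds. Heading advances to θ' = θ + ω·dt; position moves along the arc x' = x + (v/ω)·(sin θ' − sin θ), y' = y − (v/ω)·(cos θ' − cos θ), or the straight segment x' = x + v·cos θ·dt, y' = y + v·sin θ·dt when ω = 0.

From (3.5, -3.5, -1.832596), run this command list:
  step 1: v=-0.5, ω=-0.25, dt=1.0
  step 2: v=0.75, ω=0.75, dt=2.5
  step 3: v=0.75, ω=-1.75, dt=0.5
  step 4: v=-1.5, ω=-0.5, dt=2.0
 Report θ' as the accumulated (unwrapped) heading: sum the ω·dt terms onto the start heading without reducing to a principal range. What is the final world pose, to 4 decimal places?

step 1: θ'=-2.0826 (R=2.0000) → pose (3.6881, -3.0381, -2.0826)
step 2: θ'=-0.2076 (R=1.0000) → pose (4.3539, -4.5064, -0.2076)
step 3: θ'=-1.0826 (R=-0.4286) → pose (4.6441, -4.7248, -1.0826)
step 4: θ'=-2.0826 (R=3.0000) → pose (4.6780, -1.8484, -2.0826)

(4.6780, -1.8484, -2.0826)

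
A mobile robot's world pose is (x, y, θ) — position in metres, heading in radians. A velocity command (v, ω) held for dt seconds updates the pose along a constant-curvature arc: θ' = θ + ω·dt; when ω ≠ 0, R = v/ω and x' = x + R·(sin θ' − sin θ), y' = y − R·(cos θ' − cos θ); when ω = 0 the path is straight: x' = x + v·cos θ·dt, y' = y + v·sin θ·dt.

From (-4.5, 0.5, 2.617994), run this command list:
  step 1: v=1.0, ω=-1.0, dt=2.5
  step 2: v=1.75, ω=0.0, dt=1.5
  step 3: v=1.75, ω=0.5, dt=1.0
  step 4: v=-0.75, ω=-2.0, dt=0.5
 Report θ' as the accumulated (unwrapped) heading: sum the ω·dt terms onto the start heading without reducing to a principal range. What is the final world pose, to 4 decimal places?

step 1: θ'=0.1180 (R=-1.0000) → pose (-4.1177, 2.3591, 0.1180)
step 2: θ'=0.1180 (straight) → pose (-1.5110, 2.6681, 0.1180)
step 3: θ'=0.6180 (R=3.5000) → pose (0.1049, 3.2911, 0.6180)
step 4: θ'=-0.3820 (R=0.3750) → pose (-0.2522, 3.2488, -0.3820)

(-0.2522, 3.2488, -0.3820)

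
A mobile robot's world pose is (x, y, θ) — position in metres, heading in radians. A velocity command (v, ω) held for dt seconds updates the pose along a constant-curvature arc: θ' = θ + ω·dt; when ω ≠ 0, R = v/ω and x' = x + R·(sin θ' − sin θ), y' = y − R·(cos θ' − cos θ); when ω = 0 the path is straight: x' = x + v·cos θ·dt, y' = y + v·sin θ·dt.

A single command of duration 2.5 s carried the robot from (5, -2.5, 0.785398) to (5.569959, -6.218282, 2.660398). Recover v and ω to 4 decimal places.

v = -1.7500, ω = 0.7500

Δθ = 2.660398 − 0.785398 = 1.875000
ω = Δθ/dt = 1.875000/2.5 = 0.7500
R = −Δy/(cos θ' − cos θ) = -2.3333
v = R·ω = -2.3333·0.7500 = -1.7500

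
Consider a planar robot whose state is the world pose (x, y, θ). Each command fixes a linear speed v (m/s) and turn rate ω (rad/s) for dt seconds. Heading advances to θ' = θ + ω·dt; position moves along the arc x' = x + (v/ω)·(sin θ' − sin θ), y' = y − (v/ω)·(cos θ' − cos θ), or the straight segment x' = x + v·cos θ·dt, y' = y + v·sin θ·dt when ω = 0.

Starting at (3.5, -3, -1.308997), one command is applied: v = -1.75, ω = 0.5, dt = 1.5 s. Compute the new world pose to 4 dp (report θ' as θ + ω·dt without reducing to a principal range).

θ' = -1.3090 + 0.5·1.5 = -0.5590
R = v/ω = -1.75/0.5 = -3.5000
x' = 3.5 + -3.5000·(sin -0.5590 − sin -1.3090) = 1.9754
y' = -3 − -3.5000·(cos -0.5590 − cos -1.3090) = -0.9386

(1.9754, -0.9386, -0.5590)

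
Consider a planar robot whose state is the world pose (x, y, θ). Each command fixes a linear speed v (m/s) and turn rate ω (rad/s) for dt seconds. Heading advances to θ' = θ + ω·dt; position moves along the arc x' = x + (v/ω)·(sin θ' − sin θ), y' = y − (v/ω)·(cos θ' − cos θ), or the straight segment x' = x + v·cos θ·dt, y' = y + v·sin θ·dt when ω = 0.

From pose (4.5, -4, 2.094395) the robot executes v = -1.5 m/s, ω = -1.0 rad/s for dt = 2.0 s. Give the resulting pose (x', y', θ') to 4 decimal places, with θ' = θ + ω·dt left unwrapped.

θ' = 2.0944 + -1.0·2.0 = 0.0944
R = v/ω = -1.5/-1.0 = 1.5000
x' = 4.5 + 1.5000·(sin 0.0944 − sin 2.0944) = 3.3423
y' = -4 − 1.5000·(cos 0.0944 − cos 2.0944) = -6.2433

(3.3423, -6.2433, 0.0944)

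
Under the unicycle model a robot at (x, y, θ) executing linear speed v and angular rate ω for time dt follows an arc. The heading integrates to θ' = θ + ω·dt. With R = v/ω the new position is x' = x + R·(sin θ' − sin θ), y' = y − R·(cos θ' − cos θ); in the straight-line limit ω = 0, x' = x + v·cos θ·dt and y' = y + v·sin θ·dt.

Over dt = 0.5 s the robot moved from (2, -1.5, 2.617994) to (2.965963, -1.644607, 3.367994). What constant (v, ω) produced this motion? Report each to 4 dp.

v = -2.0000, ω = 1.5000

Δθ = 3.367994 − 2.617994 = 0.750000
ω = Δθ/dt = 0.750000/0.5 = 1.5000
R = Δx/(sin θ' − sin θ) = -1.3333
v = R·ω = -1.3333·1.5000 = -2.0000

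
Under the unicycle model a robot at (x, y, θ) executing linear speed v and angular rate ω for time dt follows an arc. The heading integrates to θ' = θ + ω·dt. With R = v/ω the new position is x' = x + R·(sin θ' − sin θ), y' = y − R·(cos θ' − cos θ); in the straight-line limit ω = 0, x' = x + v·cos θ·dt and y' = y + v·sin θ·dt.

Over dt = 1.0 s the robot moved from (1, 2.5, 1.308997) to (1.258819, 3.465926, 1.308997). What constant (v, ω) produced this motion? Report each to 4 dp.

v = 1.0000, ω = 0.0000

Δθ = 1.308997 − 1.308997 = 0.000000
ω = Δθ/dt = 0.000000/1.0 = 0.0000
ω = 0 → v = (Δx·cos θ + Δy·sin θ)/dt = 1.0000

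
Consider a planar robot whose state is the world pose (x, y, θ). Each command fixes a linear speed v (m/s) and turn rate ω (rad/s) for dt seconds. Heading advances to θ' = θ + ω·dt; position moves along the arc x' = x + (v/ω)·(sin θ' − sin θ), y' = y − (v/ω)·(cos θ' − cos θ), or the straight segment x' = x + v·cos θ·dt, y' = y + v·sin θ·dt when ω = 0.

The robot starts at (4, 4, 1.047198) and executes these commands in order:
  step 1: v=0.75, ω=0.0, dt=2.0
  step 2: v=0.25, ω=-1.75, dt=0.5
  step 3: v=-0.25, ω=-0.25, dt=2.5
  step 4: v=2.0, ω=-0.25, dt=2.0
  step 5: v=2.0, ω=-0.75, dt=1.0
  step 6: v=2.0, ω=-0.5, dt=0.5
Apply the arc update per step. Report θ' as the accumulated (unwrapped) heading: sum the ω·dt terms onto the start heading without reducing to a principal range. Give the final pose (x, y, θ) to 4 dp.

(7.4773, 0.0351, -1.9528)

step 1: θ'=1.0472 (straight) → pose (4.7500, 5.2990, 1.0472)
step 2: θ'=0.1722 (R=-0.1429) → pose (4.8492, 5.3684, 0.1722)
step 3: θ'=-0.4528 (R=1.0000) → pose (4.2404, 5.4543, -0.4528)
step 4: θ'=-0.9528 (R=-8.0000) → pose (7.2608, 2.8958, -0.9528)
step 5: θ'=-1.7028 (R=-2.6667) → pose (7.7309, 0.9997, -1.7028)
step 6: θ'=-1.9528 (R=-4.0000) → pose (7.4773, 0.0351, -1.9528)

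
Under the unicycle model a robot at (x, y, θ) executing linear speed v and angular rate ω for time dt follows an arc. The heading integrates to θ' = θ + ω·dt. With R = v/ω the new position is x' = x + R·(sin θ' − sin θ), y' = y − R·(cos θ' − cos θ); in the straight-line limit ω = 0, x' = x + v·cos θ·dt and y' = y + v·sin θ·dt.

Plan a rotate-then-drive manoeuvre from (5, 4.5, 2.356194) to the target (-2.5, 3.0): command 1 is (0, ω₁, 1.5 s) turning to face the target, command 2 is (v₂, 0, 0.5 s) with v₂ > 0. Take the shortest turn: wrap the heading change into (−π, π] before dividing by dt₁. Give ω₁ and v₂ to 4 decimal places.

ω₁ = 0.6552, v₂ = 15.2971

heading to target = atan2(3−4.5, -2.5−5) = -2.9442
Δθ = wrap(-2.9442 − 2.3562) = 0.9828; ω₁ = Δθ/dt₁ = 0.6552
distance = √((-2.5−5)² + (3−4.5)²) = 7.6485; v₂ = distance/dt₂ = 15.2971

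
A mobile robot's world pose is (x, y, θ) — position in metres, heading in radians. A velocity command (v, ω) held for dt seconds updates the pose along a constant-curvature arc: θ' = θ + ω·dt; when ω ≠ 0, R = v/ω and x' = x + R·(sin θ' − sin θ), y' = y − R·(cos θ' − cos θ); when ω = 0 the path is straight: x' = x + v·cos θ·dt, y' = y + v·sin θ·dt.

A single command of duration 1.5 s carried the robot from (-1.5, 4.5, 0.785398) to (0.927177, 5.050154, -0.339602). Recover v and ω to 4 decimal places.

Δθ = -0.339602 − 0.785398 = -1.125000
ω = Δθ/dt = -1.125000/1.5 = -0.7500
R = Δx/(sin θ' − sin θ) = -2.3333
v = R·ω = -2.3333·-0.7500 = 1.7500

v = 1.7500, ω = -0.7500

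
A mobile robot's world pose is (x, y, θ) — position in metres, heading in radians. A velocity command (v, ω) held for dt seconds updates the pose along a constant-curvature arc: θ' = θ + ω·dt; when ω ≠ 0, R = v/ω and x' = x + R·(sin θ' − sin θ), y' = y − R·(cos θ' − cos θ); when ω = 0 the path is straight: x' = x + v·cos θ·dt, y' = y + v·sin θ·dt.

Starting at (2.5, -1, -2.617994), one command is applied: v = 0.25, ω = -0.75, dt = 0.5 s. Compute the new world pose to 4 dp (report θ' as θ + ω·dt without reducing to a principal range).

(2.3827, -1.0410, -2.9930)

θ' = -2.6180 + -0.75·0.5 = -2.9930
R = v/ω = 0.25/-0.75 = -0.3333
x' = 2.5 + -0.3333·(sin -2.9930 − sin -2.6180) = 2.3827
y' = -1 − -0.3333·(cos -2.9930 − cos -2.6180) = -1.0410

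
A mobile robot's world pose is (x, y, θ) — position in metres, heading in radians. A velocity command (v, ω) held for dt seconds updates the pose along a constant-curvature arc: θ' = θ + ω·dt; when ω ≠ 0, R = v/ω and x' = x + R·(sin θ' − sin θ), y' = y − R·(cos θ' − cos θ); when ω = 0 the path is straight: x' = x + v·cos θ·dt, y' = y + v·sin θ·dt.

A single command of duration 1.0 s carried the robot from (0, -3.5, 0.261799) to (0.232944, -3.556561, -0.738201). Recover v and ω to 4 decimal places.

v = 0.2500, ω = -1.0000

Δθ = -0.738201 − 0.261799 = -1.000000
ω = Δθ/dt = -1.000000/1.0 = -1.0000
R = Δx/(sin θ' − sin θ) = -0.2500
v = R·ω = -0.2500·-1.0000 = 0.2500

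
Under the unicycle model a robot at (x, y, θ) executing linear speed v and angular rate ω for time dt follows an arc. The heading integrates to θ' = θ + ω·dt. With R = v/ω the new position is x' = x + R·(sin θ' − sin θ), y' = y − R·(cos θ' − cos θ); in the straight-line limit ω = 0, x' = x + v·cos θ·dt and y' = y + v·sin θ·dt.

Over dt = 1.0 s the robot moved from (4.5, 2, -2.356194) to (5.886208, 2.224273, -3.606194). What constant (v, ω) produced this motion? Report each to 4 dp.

Δθ = -3.606194 − -2.356194 = -1.250000
ω = Δθ/dt = -1.250000/1.0 = -1.2500
R = Δx/(sin θ' − sin θ) = 1.2000
v = R·ω = 1.2000·-1.2500 = -1.5000

v = -1.5000, ω = -1.2500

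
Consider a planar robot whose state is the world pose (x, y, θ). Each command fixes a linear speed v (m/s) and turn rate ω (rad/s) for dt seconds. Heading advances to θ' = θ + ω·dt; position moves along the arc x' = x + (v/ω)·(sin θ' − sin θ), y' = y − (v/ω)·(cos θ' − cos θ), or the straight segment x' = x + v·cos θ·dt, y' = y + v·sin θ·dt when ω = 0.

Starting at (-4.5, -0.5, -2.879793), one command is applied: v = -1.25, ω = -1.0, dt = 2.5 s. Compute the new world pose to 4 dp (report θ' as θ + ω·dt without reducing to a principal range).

θ' = -2.8798 + -1.0·2.5 = -5.3798
R = v/ω = -1.25/-1.0 = 1.2500
x' = -4.5 + 1.2500·(sin -5.3798 − sin -2.8798) = -3.1947
y' = -0.5 − 1.2500·(cos -5.3798 − cos -2.8798) = -2.4811

(-3.1947, -2.4811, -5.3798)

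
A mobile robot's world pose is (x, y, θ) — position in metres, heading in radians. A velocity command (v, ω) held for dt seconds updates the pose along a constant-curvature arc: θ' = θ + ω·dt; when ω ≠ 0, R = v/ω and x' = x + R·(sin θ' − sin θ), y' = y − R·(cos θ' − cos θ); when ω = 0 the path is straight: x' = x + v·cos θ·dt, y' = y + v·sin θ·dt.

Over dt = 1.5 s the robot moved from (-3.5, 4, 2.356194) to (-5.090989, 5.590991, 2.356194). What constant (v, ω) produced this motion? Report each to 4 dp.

v = 1.5000, ω = 0.0000

Δθ = 2.356194 − 2.356194 = 0.000000
ω = Δθ/dt = 0.000000/1.5 = 0.0000
ω = 0 → v = (Δx·cos θ + Δy·sin θ)/dt = 1.5000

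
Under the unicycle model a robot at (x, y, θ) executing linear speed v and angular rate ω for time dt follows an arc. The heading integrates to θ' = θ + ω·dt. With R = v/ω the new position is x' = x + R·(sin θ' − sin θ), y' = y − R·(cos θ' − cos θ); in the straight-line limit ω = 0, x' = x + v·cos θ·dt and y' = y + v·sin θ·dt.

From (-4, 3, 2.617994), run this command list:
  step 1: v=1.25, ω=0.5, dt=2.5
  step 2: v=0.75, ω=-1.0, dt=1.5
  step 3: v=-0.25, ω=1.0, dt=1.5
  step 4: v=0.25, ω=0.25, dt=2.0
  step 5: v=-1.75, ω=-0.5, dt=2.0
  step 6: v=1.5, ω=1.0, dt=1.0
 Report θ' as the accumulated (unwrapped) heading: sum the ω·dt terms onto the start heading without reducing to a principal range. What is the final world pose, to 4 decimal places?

step 1: θ'=3.8680 (R=2.5000) → pose (-6.9105, 2.7039, 3.8680)
step 2: θ'=2.3680 (R=-0.7500) → pose (-7.9326, 2.7280, 2.3680)
step 3: θ'=3.8680 (R=-0.2500) → pose (-7.5919, 2.7199, 3.8680)
step 4: θ'=4.3680 (R=1.0000) → pose (-7.8690, 2.3100, 4.3680)
step 5: θ'=3.3680 (R=3.5000) → pose (-5.3602, 4.5390, 3.3680)
step 6: θ'=4.3680 (R=1.5000) → pose (-6.4354, 3.5837, 4.3680)

(-6.4354, 3.5837, 4.3680)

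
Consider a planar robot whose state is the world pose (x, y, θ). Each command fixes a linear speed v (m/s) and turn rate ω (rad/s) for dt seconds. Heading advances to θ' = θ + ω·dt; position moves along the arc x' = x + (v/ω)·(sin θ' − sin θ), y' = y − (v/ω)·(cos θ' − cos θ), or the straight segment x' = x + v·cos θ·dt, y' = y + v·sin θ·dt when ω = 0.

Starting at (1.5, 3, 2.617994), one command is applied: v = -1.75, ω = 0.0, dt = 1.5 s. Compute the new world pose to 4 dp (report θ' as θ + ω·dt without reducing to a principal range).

(3.7733, 1.6875, 2.6180)

θ' = 2.6180 + 0.0·1.5 = 2.6180
ω = 0 → straight: x' = 1.5 + -1.75·cos(2.6180)·1.5 = 3.7733
y' = 3 + -1.75·sin(2.6180)·1.5 = 1.6875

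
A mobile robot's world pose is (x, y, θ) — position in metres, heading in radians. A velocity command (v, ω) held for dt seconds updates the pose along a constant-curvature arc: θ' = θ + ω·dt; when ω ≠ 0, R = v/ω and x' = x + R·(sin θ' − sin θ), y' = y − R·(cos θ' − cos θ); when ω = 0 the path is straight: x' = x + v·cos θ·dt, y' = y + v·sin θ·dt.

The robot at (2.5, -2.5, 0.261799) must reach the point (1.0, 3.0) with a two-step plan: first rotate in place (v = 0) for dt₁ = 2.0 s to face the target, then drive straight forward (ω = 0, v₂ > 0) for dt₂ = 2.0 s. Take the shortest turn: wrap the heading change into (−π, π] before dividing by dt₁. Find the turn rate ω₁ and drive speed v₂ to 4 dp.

heading to target = atan2(3−-2.5, 1−2.5) = 1.8370
Δθ = wrap(1.8370 − 0.2618) = 1.5752; ω₁ = Δθ/dt₁ = 0.7876
distance = √((1−2.5)² + (3−-2.5)²) = 5.7009; v₂ = distance/dt₂ = 2.8504

ω₁ = 0.7876, v₂ = 2.8504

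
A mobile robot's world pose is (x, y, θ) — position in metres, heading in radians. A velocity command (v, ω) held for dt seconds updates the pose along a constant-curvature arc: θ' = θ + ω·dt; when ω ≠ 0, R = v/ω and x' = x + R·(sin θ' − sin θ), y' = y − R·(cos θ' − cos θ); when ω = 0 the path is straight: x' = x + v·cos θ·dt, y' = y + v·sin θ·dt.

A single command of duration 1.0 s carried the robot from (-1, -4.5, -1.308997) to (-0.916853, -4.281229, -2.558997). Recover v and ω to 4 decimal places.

v = -0.2500, ω = -1.2500

Δθ = -2.558997 − -1.308997 = -1.250000
ω = Δθ/dt = -1.250000/1.0 = -1.2500
R = −Δy/(cos θ' − cos θ) = 0.2000
v = R·ω = 0.2000·-1.2500 = -0.2500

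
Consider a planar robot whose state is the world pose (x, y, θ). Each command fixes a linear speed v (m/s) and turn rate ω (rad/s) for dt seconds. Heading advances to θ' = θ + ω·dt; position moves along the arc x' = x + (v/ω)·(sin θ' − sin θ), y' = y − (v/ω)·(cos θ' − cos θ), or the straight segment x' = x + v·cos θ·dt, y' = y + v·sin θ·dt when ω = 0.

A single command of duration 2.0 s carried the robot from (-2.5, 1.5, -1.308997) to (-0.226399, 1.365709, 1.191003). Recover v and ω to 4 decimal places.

Δθ = 1.191003 − -1.308997 = 2.500000
ω = Δθ/dt = 2.500000/2.0 = 1.2500
R = Δx/(sin θ' − sin θ) = 1.2000
v = R·ω = 1.2000·1.2500 = 1.5000

v = 1.5000, ω = 1.2500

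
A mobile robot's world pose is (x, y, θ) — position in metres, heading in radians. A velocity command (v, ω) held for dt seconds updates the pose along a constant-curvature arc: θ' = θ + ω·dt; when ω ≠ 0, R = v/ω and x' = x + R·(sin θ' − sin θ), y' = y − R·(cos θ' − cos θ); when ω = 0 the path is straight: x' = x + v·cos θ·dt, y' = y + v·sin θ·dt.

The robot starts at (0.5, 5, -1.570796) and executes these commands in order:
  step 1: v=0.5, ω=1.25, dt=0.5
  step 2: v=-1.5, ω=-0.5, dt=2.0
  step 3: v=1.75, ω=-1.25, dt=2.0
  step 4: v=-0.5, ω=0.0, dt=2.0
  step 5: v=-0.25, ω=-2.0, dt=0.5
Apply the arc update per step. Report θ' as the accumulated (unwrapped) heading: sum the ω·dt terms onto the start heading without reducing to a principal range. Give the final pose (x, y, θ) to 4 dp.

step 1: θ'=-0.9458 (R=0.4000) → pose (0.5756, 4.7660, -0.9458)
step 2: θ'=-1.9458 (R=3.0000) → pose (0.2170, 7.6201, -1.9458)
step 3: θ'=-4.4458 (R=-1.4000) → pose (-2.4363, 7.7640, -4.4458)
step 4: θ'=-4.4458 (straight) → pose (-2.1728, 6.7994, -4.4458)
step 5: θ'=-5.4458 (R=0.1250) → pose (-2.2005, 6.6827, -5.4458)

(-2.2005, 6.6827, -5.4458)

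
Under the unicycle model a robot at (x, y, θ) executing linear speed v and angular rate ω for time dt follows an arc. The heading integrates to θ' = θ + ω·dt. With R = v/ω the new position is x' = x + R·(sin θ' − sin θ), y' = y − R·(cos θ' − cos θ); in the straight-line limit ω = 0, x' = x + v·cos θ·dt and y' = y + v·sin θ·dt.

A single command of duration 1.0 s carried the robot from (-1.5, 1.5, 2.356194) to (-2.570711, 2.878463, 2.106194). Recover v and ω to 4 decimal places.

v = 1.7500, ω = -0.2500

Δθ = 2.106194 − 2.356194 = -0.250000
ω = Δθ/dt = -0.250000/1.0 = -0.2500
R = −Δy/(cos θ' − cos θ) = -7.0000
v = R·ω = -7.0000·-0.2500 = 1.7500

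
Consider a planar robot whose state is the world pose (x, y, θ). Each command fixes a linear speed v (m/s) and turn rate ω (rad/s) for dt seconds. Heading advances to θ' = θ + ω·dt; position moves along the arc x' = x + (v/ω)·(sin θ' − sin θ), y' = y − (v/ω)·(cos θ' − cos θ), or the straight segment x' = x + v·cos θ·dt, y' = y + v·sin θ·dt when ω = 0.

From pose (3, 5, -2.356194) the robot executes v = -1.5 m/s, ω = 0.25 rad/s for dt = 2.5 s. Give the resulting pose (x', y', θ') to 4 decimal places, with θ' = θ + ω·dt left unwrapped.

θ' = -2.3562 + 0.25·2.5 = -1.7312
R = v/ω = -1.5/0.25 = -6.0000
x' = 3 + -6.0000·(sin -1.7312 − sin -2.3562) = 4.6803
y' = 5 − -6.0000·(cos -1.7312 − cos -2.3562) = 8.2844

(4.6803, 8.2844, -1.7312)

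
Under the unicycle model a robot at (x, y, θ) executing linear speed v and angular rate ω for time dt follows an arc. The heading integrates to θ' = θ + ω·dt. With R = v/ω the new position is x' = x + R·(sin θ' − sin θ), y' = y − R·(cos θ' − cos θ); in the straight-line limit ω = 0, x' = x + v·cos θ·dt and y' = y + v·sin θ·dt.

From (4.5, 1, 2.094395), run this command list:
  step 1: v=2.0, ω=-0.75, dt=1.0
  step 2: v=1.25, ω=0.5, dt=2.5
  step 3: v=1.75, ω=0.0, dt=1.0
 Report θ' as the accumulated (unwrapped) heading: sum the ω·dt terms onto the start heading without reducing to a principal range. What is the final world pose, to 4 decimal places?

step 1: θ'=1.3444 (R=-2.6667) → pose (4.2108, 2.9319, 1.3444)
step 2: θ'=2.5944 (R=2.5000) → pose (3.0753, 5.6281, 2.5944)
step 3: θ'=2.5944 (straight) → pose (1.5809, 6.5386, 2.5944)

(1.5809, 6.5386, 2.5944)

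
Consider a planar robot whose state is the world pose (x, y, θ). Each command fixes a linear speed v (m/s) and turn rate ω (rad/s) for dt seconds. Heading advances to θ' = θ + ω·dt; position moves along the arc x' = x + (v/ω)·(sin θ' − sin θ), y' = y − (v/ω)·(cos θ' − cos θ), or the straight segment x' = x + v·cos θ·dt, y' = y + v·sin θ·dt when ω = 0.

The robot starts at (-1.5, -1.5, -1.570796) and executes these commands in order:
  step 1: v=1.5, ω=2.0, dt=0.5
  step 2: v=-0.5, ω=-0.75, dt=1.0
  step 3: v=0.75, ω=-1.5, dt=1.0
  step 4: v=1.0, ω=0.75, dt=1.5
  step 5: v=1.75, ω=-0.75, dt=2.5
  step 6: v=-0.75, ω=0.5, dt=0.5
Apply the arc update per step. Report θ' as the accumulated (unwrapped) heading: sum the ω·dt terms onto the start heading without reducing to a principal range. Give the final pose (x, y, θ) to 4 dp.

step 1: θ'=-0.5708 (R=0.7500) → pose (-1.1552, -2.1311, -0.5708)
step 2: θ'=-1.3208 (R=0.6667) → pose (-1.4410, -1.7351, -1.3208)
step 3: θ'=-2.8208 (R=-0.5000) → pose (-1.7678, -2.3333, -2.8208)
step 4: θ'=-1.6958 (R=1.3333) → pose (-2.6703, -3.4323, -1.6958)
step 5: θ'=-3.5708 (R=-2.3333) → pose (-5.9564, -5.2631, -3.5708)
step 6: θ'=-3.3208 (R=-1.5000) → pose (-5.5995, -5.3752, -3.3208)

(-5.5995, -5.3752, -3.3208)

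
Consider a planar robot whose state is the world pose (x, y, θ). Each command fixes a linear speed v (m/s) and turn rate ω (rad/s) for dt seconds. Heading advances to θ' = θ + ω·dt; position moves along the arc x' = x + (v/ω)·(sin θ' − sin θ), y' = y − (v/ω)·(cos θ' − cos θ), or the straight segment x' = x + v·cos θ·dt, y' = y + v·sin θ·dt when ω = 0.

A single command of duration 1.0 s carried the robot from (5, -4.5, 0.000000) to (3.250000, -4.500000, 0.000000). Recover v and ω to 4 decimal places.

Δθ = 0.000000 − 0.000000 = 0.000000
ω = Δθ/dt = 0.000000/1.0 = 0.0000
ω = 0 → v = (Δx·cos θ + Δy·sin θ)/dt = -1.7500

v = -1.7500, ω = 0.0000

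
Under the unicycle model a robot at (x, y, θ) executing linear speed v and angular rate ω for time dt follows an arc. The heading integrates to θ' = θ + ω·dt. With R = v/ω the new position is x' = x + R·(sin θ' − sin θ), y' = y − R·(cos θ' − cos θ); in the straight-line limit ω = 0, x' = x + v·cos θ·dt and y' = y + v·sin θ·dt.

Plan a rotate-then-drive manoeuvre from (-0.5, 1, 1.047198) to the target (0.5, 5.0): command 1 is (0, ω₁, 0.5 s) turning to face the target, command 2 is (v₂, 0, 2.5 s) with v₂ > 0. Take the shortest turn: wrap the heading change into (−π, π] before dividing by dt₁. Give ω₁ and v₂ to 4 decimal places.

heading to target = atan2(5−1, 0.5−-0.5) = 1.3258
Δθ = wrap(1.3258 − 1.0472) = 0.2786; ω₁ = Δθ/dt₁ = 0.5572
distance = √((0.5−-0.5)² + (5−1)²) = 4.1231; v₂ = distance/dt₂ = 1.6492

ω₁ = 0.5572, v₂ = 1.6492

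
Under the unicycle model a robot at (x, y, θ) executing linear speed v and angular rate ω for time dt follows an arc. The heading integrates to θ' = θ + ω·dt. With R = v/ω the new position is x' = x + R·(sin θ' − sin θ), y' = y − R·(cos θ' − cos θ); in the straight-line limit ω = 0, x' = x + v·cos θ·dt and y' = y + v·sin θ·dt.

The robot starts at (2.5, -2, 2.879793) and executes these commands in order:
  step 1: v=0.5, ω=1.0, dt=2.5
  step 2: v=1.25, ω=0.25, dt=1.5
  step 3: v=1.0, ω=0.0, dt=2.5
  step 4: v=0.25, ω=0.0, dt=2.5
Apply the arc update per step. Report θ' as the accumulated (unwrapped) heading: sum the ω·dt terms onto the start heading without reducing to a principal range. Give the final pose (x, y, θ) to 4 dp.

step 1: θ'=5.3798 (R=0.5000) → pose (1.9779, -2.7924, 5.3798)
step 2: θ'=5.7548 (R=5.0000) → pose (3.3843, -4.0158, 5.7548)
step 3: θ'=5.7548 (straight) → pose (5.5433, -5.2761, 5.7548)
step 4: θ'=5.7548 (straight) → pose (6.0831, -5.5912, 5.7548)

(6.0831, -5.5912, 5.7548)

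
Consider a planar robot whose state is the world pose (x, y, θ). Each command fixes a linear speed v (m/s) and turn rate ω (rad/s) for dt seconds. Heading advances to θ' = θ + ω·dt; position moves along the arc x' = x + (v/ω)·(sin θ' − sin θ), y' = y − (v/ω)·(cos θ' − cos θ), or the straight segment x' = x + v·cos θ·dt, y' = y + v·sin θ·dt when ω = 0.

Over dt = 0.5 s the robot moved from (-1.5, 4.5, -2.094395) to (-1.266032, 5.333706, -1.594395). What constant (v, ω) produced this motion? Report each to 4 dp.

Δθ = -1.594395 − -2.094395 = 0.500000
ω = Δθ/dt = 0.500000/0.5 = 1.0000
R = −Δy/(cos θ' − cos θ) = -1.7500
v = R·ω = -1.7500·1.0000 = -1.7500

v = -1.7500, ω = 1.0000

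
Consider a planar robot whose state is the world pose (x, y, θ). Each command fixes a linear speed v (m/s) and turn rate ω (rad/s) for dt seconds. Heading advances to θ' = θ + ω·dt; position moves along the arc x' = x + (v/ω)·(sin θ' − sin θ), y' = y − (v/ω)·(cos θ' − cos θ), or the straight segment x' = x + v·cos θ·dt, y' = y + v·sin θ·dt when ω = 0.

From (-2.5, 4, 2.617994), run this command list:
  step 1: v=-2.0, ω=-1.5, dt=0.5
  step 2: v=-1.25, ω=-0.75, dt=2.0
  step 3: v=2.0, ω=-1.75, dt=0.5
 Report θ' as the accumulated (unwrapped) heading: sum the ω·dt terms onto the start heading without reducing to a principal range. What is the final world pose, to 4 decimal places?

step 1: θ'=1.8680 (R=1.3333) → pose (-1.8918, 3.2358, 1.8680)
step 2: θ'=0.3680 (R=1.6667) → pose (-2.8858, 1.1926, 0.3680)
step 3: θ'=-0.5070 (R=-1.1429) → pose (-1.9197, 1.1253, -0.5070)

(-1.9197, 1.1253, -0.5070)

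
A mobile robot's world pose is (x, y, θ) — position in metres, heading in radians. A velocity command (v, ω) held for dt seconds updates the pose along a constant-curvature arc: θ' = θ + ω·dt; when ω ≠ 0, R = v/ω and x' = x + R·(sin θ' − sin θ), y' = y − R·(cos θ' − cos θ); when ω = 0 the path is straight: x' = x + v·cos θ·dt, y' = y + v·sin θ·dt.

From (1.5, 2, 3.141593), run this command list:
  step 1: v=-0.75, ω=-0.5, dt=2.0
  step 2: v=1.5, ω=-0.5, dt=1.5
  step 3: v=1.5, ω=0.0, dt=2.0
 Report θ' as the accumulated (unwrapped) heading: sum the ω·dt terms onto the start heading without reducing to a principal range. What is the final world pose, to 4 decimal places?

step 1: θ'=2.1416 (R=1.5000) → pose (2.7622, 1.3105, 2.1416)
step 2: θ'=1.3916 (R=-3.0000) → pose (2.3347, 3.4661, 1.3916)
step 3: θ'=1.3916 (straight) → pose (2.8694, 6.4181, 1.3916)

(2.8694, 6.4181, 1.3916)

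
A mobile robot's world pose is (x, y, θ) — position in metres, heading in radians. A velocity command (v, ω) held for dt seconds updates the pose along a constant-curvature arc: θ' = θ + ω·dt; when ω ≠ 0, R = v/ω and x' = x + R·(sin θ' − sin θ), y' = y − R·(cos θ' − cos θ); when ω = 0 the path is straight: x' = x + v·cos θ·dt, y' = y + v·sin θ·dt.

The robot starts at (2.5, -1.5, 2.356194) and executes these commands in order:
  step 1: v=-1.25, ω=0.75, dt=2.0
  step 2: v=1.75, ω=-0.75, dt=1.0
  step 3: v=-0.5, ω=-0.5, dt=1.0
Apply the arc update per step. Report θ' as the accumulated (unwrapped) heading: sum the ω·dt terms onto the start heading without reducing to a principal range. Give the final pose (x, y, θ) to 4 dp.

(3.6338, -2.2891, 2.6062)

step 1: θ'=3.8562 (R=-1.6667) → pose (4.7707, -1.5804, 3.8562)
step 2: θ'=3.1062 (R=-2.3333) → pose (3.1591, -2.1498, 3.1062)
step 3: θ'=2.6062 (R=1.0000) → pose (3.6338, -2.2891, 2.6062)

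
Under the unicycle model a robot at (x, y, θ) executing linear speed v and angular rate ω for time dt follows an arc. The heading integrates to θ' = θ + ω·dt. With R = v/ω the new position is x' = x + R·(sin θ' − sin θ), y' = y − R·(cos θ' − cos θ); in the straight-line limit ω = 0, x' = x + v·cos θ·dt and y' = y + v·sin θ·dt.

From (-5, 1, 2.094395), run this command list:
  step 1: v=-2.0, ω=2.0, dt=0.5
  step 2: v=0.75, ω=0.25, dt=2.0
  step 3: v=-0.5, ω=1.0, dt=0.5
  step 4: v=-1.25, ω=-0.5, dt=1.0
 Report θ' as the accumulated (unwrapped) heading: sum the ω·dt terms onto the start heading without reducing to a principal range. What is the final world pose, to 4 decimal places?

step 1: θ'=3.0944 (R=-1.0000) → pose (-4.1812, 0.5011, 3.0944)
step 2: θ'=3.5944 (R=3.0000) → pose (-5.6352, 0.2021, 3.5944)
step 3: θ'=4.0944 (R=-0.5000) → pose (-5.4464, 0.3620, 4.0944)
step 4: θ'=3.5944 (R=2.5000) → pose (-4.5025, 1.1616, 3.5944)

(-4.5025, 1.1616, 3.5944)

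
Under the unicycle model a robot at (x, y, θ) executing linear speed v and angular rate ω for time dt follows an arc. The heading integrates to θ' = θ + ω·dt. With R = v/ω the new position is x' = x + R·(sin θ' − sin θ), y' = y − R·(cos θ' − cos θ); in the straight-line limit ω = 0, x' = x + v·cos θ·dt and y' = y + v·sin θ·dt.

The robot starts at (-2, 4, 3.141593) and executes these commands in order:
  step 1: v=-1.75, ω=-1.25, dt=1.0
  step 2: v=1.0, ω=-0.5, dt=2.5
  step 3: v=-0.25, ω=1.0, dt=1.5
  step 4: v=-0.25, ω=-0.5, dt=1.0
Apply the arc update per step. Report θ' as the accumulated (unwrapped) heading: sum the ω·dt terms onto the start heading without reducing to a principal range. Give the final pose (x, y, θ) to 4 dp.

(0.0469, 4.7042, 1.6416)

step 1: θ'=1.8916 (R=1.4000) → pose (-0.6714, 3.0415, 1.8916)
step 2: θ'=0.6416 (R=-2.0000) → pose (0.0296, 5.2744, 0.6416)
step 3: θ'=2.1416 (R=-0.2500) → pose (-0.0311, 4.9390, 2.1416)
step 4: θ'=1.6416 (R=0.5000) → pose (0.0469, 4.7042, 1.6416)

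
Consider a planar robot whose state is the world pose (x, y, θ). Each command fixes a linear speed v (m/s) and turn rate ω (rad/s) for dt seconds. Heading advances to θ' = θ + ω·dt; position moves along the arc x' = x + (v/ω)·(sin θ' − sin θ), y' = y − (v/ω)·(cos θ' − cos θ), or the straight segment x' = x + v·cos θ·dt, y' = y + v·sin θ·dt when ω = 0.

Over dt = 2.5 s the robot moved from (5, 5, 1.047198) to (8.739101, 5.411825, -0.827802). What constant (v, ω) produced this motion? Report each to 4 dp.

v = 1.7500, ω = -0.7500

Δθ = -0.827802 − 1.047198 = -1.875000
ω = Δθ/dt = -1.875000/2.5 = -0.7500
R = Δx/(sin θ' − sin θ) = -2.3333
v = R·ω = -2.3333·-0.7500 = 1.7500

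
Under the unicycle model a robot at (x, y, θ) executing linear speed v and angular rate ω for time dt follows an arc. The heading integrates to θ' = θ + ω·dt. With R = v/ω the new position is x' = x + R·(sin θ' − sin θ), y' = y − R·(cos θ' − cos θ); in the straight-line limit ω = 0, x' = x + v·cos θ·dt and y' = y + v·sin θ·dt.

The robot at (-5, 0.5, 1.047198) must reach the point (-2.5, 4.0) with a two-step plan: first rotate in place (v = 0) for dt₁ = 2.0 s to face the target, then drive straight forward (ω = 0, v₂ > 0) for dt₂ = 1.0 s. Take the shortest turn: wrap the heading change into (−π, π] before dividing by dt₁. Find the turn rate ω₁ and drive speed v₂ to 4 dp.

ω₁ = -0.0483, v₂ = 4.3012

heading to target = atan2(4−0.5, -2.5−-5) = 0.9505
Δθ = wrap(0.9505 − 1.0472) = -0.0967; ω₁ = Δθ/dt₁ = -0.0483
distance = √((-2.5−-5)² + (4−0.5)²) = 4.3012; v₂ = distance/dt₂ = 4.3012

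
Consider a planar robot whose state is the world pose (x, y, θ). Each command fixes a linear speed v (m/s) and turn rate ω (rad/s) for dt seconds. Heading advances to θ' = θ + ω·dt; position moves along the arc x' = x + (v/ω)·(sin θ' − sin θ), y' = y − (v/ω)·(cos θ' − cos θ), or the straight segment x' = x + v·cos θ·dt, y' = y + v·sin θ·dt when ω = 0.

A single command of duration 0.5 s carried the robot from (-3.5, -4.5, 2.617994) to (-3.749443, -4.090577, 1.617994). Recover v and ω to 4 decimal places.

v = 1.0000, ω = -2.0000

Δθ = 1.617994 − 2.617994 = -1.000000
ω = Δθ/dt = -1.000000/0.5 = -2.0000
R = −Δy/(cos θ' − cos θ) = -0.5000
v = R·ω = -0.5000·-2.0000 = 1.0000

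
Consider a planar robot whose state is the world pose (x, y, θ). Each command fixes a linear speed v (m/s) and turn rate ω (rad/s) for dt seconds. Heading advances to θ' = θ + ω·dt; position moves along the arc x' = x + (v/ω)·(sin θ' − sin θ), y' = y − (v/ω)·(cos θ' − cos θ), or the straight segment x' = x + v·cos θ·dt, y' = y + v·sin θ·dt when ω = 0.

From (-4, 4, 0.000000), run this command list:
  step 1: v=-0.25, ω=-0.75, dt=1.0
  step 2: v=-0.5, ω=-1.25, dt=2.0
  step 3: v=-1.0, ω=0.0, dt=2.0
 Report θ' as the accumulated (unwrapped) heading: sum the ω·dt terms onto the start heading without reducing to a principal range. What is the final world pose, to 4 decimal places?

step 1: θ'=-0.7500 (R=0.3333) → pose (-4.2272, 4.0894, -0.7500)
step 2: θ'=-3.2500 (R=0.4000) → pose (-3.9113, 4.7798, -3.2500)
step 3: θ'=-3.2500 (straight) → pose (-1.9230, 4.5634, -3.2500)

(-1.9230, 4.5634, -3.2500)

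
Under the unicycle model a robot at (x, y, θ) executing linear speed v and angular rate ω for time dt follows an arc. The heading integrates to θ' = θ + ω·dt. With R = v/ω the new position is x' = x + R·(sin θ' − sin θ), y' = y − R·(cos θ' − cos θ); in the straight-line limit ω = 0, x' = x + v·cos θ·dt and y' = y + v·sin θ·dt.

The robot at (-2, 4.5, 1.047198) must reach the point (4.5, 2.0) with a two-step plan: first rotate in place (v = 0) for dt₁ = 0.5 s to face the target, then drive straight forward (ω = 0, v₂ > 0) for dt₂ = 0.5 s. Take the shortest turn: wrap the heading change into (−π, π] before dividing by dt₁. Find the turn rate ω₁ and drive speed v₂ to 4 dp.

heading to target = atan2(2−4.5, 4.5−-2) = -0.3672
Δθ = wrap(-0.3672 − 1.0472) = -1.4144; ω₁ = Δθ/dt₁ = -2.8287
distance = √((4.5−-2)² + (2−4.5)²) = 6.9642; v₂ = distance/dt₂ = 13.9284

ω₁ = -2.8287, v₂ = 13.9284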